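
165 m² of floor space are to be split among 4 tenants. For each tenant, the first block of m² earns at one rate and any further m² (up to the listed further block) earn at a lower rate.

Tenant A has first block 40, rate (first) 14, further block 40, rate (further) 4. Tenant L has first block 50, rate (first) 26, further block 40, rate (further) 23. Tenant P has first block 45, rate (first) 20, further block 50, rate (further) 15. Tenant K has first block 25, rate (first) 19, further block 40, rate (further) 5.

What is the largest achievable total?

3670

Rank every tier by rate: Tenant L/first 26 > Tenant L/second 23 > Tenant P/first 20 > Tenant K/first 19 > Tenant P/second 15 > Tenant A/first 14 > Tenant K/second 5 > Tenant A/second 4.
Tenant L first at 26: fill all 50 → 115 left.
Tenant L/second (23): +40 → 75 left.
Fill Tenant P first block (45 at 20) → 30 left.
Tenant K first at 19: fill all 25 → 5 left.
Tenant P second at 15: only 5 left, fill 5.
Total = 26×50 + 23×40 + 20×45 + 19×25 + 15×5 = 3670.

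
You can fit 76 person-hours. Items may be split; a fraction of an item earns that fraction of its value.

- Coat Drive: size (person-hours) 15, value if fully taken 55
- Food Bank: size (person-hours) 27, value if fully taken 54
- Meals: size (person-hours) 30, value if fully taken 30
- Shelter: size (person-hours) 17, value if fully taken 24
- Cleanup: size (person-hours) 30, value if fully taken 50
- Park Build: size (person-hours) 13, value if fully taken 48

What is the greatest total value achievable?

192

Rank by value-to-size ratio: Park Build 48/13≈3.69, Coat Drive 55/15≈3.67, Food Bank 54/27≈2, Cleanup 50/30≈1.67, Shelter 24/17≈1.41, Meals 30/30≈1.
All 13 person-hours of Park Build fit (value 48) — 63 remain.
Coat Drive: take in full, 15 person-hours for value 55 — 48 left.
Take all of Food Bank (27 person-hours, value 54) — 21 person-hours left.
Only 21 person-hours remain; take 21/30 of Cleanup for value 50×21/30 = 35.
Total value = 192.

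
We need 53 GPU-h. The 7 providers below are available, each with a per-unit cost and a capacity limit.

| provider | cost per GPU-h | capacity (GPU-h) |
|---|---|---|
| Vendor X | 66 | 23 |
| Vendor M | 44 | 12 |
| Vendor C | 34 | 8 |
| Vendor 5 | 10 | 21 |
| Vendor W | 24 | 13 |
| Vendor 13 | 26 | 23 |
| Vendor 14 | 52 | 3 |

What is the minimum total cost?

Fill from the cheapest provider first.
Vendor 5 at 10: take all 21 GPU-h — 32 still needed.
Vendor W at 24: take all 13 GPU-h — 19 still needed.
Take 19 from Vendor 13 at 26 to finish.
Vendor C, Vendor M, Vendor 14, Vendor X: unused.
Cost = 21×10 + 13×24 + 19×26 = 1016.

1016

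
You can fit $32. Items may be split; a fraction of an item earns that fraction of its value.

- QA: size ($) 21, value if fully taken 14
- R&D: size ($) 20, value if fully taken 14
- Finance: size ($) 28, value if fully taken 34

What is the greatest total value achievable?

Sort by value density: Finance 34/28≈1.21, R&D 14/20≈0.7, QA 14/21≈0.667.
All 28 $ of Finance fit (value 34) → 4 remain.
Only 4 $ remain; take 4/20 of R&D for value 14×4/20 = 2.8.
Total value = 36.8.

36.8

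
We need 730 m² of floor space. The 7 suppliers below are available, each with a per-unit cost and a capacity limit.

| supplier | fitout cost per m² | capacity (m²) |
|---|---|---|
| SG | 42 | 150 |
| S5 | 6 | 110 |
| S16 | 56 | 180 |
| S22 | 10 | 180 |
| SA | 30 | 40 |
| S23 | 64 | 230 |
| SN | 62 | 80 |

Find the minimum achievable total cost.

Cheapest first:
Take 110 from S5 at 6 ; need 620 more.
Take 180 from S22 at 10 ; need 440 more.
Take 40 from SA at 30 ; need 400 more.
SG (42): use full 150 ; 250 m² to go.
S16 (56): use full 180 ; 70 m² to go.
Take 70 from SN at 62 to finish.
S23: unused.
Cost = 110×6 + 180×10 + 40×30 + 150×42 + 180×56 + 70×62 = 24380.

24380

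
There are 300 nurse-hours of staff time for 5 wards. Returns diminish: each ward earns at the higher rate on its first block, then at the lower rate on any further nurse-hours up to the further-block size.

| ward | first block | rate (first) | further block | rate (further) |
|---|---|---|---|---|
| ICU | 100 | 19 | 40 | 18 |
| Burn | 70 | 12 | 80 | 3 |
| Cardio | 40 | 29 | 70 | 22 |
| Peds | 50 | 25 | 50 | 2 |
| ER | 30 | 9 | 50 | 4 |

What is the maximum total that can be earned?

Order all 10 blocks by rate: Cardio/T1 29 > Peds/T1 25 > Cardio/T2 22 > ICU/T1 19 > ICU/T2 18 > Burn/T1 12 > ER/T1 9 > ER/T2 4 > Burn/T2 3 > Peds/T2 2.
Cardio T1 at 29: fill all 40 → 260 left.
Fill Peds T1 block (50 at 25) → 210 left.
Cardio T2 at 22: fill all 70 → 140 left.
ICU T1 at 19: fill all 100 → 40 left.
ICU T2 at 18: fill all 40 → 0 left.
Total = 29×40 + 25×50 + 22×70 + 19×100 + 18×40 = 6570.

6570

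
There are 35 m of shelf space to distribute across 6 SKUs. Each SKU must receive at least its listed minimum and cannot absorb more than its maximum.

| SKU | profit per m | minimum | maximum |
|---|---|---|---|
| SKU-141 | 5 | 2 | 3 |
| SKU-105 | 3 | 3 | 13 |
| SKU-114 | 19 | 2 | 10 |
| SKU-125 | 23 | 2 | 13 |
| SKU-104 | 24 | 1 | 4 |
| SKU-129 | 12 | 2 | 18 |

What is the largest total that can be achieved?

Meeting every minimum uses 2+3+2+2+1+2 = 12 m, leaving 23.
Rank by profit per m: SKU-104 24 > SKU-125 23 > SKU-114 19 > SKU-129 12 > SKU-141 5 > SKU-105 3.
Give SKU-104 3 more to hit its cap of 4 → 20 left.
SKU-125 takes 11 more to reach its cap of 13 → 9 left.
SKU-114: +8 to 10 (cap) → 1 left.
SKU-129: +1 (room for 16) → 3. Pool exhausted.
Total = 5×2 + 3×3 + 19×10 + 23×13 + 24×4 + 12×3 = 640.

640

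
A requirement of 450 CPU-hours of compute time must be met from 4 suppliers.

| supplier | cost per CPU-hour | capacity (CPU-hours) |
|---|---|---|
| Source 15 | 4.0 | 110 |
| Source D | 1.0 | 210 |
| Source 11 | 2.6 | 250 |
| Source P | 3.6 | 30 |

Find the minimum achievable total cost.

Use suppliers in increasing cost order.
Take 210 from Source D at 1.0 — need 240 more.
Source 11 at 2.6: take 240 of its 250 — requirement met.
Source P, Source 15: unused.
Cost = 210×1.0 + 240×2.6 = 834.

834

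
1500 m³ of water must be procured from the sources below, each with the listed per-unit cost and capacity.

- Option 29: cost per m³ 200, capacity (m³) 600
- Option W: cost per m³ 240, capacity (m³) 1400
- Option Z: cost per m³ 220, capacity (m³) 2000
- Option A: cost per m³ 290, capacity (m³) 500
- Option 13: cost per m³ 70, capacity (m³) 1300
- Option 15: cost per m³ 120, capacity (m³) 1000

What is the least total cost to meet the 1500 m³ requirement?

115000

Fill from the cheapest source first.
Option 13 at 70: take all 1300 m³ → 200 still needed.
Option 15 (120): take the remaining 200 → done.
Option 29, Option Z, Option W, Option A: unused.
Cost = 1300×70 + 200×120 = 115000.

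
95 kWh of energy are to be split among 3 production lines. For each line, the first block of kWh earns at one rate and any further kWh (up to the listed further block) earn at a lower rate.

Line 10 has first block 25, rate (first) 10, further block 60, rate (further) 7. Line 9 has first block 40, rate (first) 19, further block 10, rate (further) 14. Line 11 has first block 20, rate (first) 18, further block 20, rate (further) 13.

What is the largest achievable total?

1570

Treat each block as its own option and order by rate: Line 9/first 19 > Line 11/first 18 > Line 9/second 14 > Line 11/second 13 > Line 10/first 10 > Line 10/second 7.
Line 9 first at 19: fill all 40 — 55 left.
Line 11 first at 18: fill all 20 — 35 left.
Line 9 second at 14: fill all 10 — 25 left.
Line 11 second at 13: fill all 20 — 5 left.
Line 10 first at 10: only 5 left, fill 5.
Total = 19×40 + 18×20 + 14×10 + 13×20 + 10×5 = 1570.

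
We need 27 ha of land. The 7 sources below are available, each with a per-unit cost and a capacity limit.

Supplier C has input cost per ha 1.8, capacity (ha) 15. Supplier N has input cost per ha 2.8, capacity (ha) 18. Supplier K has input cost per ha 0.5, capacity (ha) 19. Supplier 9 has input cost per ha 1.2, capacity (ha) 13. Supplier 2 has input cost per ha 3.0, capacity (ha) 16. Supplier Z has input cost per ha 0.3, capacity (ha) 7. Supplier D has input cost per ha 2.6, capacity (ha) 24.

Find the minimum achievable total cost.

Cheapest first:
Take 7 from Supplier Z at 0.3 — need 20 more.
Take 19 from Supplier K at 0.5 — need 1 more.
Supplier 9 at 1.2: take 1 of its 13 — requirement met.
Supplier C, Supplier D, Supplier N, Supplier 2: unused.
Cost = 7×0.3 + 19×0.5 + 1×1.2 = 12.8.

12.8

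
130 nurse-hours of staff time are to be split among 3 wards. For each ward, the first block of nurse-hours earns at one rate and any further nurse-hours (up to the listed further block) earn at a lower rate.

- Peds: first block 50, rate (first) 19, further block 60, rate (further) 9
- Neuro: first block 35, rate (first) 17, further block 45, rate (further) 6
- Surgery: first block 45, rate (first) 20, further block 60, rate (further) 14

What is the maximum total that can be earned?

Order all 6 blocks by rate: Surgery/first 20 > Peds/first 19 > Neuro/first 17 > Surgery/second 14 > Peds/second 9 > Neuro/second 6.
Surgery/first (20): +45 — 85 left.
Fill Peds first block (50 at 19) — 35 left.
Neuro first at 17: fill all 35 — 0 left.
Total = 20×45 + 19×50 + 17×35 = 2445.

2445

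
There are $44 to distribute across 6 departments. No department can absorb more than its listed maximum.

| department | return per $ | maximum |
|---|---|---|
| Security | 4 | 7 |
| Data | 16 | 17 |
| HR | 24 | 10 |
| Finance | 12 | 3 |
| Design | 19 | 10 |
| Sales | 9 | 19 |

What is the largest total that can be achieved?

774

Rank by return per $: HR 24 > Design 19 > Data 16 > Finance 12 > Sales 9 > Security 4.
Give HR 10 to hit its cap of 10 ; 34 left.
Design: +10 to 10 (cap) ; 24 left.
Data takes 17 to reach its cap of 17 ; 7 left.
Give Finance 3 to hit its cap of 3 ; 4 left.
Sales has room for 19 but only 4 remain, so it gets 4.
Total = 16×17 + 24×10 + 12×3 + 19×10 + 9×4 = 774.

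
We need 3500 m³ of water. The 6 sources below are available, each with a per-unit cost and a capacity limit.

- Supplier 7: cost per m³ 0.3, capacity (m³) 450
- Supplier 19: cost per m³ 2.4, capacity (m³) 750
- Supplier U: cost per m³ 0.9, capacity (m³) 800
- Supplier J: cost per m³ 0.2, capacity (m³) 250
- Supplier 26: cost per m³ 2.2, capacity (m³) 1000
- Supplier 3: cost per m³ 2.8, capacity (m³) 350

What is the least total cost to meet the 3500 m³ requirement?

Fill from the cheapest source first.
Supplier J at 0.2: take all 250 m³ ; 3250 still needed.
Take 450 from Supplier 7 at 0.3 ; need 2800 more.
Supplier U (0.9): use full 800 ; 2000 m³ to go.
Supplier 26 at 2.2: take all 1000 m³ ; 1000 still needed.
Take 750 from Supplier 19 at 2.4 ; need 250 more.
Take 250 from Supplier 3 at 2.8 to finish.
Cost = 250×0.2 + 450×0.3 + 800×0.9 + 1000×2.2 + 750×2.4 + 250×2.8 = 5605.

5605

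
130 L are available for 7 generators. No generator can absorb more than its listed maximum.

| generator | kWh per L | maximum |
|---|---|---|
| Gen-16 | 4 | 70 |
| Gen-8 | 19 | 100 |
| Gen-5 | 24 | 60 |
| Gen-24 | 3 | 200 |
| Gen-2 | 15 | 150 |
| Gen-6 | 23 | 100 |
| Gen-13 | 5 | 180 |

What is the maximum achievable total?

Rank by kWh per L: Gen-5 24 > Gen-6 23 > Gen-8 19 > Gen-2 15 > Gen-13 5 > Gen-16 4 > Gen-24 3.
Gen-5 takes 60 to reach its cap of 60 — 70 left.
Gen-6 has room for 100 but only 70 remain, so it gets 70.
Total = 24×60 + 23×70 = 3050.

3050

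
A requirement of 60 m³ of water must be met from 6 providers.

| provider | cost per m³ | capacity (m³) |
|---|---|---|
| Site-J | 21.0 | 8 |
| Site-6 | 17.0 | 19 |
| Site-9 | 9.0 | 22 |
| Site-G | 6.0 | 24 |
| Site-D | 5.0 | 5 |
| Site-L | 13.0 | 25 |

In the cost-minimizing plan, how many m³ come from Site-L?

9

Cheapest first:
Site-D at 5.0: take all 5 m³ ; 55 still needed.
Site-G (6.0): use full 24 ; 31 m³ to go.
Take 22 from Site-9 at 9.0 ; need 9 more.
Site-L at 13.0: take 9 of its 25 ; requirement met.
Site-6, Site-J: unused.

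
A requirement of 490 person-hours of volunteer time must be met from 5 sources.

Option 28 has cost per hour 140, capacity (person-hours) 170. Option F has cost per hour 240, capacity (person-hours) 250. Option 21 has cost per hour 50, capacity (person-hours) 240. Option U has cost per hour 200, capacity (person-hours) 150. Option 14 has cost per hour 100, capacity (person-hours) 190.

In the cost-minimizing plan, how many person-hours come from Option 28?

60

Use sources in increasing cost order.
Take 240 from Option 21 at 50 ; need 250 more.
Option 14 at 100: take all 190 person-hours ; 60 still needed.
Option 28 at 140: take 60 of its 170 ; requirement met.
Option U, Option F: unused.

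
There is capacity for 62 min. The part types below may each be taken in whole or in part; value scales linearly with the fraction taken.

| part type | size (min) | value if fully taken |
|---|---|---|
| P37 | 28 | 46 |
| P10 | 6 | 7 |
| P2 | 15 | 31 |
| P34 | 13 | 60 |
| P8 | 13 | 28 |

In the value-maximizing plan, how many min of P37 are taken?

21

Best value per unit of size first: P34 60/13≈4.62, P8 28/13≈2.15, P2 31/15≈2.07, P37 46/28≈1.64, P10 7/6≈1.17.
All 13 min of P34 fit (value 60) ; 49 remain.
All 13 min of P8 fit (value 28) ; 36 remain.
All 15 min of P2 fit (value 31) ; 21 remain.
Fill the last 21 min with part of P37: 21/28 of it earns 34.5.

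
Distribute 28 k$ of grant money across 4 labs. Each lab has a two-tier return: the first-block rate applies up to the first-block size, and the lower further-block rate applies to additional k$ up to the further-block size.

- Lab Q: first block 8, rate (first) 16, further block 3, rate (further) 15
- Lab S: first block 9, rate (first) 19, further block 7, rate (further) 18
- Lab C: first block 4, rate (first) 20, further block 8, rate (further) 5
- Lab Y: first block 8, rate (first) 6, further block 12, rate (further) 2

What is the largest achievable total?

505

Rank every tier by rate: Lab C/tier1 20 > Lab S/tier1 19 > Lab S/tier2 18 > Lab Q/tier1 16 > Lab Q/tier2 15 > Lab Y/tier1 6 > Lab C/tier2 5 > Lab Y/tier2 2.
Lab C/tier1 (20): +4 — 24 left.
Lab S tier1 at 19: fill all 9 — 15 left.
Fill Lab S tier2 block (7 at 18) — 8 left.
Lab Q tier1 at 16: fill all 8 — 0 left.
Total = 20×4 + 19×9 + 18×7 + 16×8 = 505.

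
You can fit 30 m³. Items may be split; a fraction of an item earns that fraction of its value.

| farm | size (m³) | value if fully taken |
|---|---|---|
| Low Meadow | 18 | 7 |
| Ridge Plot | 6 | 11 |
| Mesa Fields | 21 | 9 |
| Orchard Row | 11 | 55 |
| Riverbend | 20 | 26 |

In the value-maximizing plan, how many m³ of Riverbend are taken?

Sort by value density: Orchard Row 55/11≈5, Ridge Plot 11/6≈1.83, Riverbend 26/20≈1.3, Mesa Fields 9/21≈0.429, Low Meadow 7/18≈0.389.
All 11 m³ of Orchard Row fit (value 55) — 19 remain.
Ridge Plot: take in full, 6 m³ for value 11 — 13 left.
Fill the last 13 m³ with part of Riverbend: 13/20 of it earns 16.9.

13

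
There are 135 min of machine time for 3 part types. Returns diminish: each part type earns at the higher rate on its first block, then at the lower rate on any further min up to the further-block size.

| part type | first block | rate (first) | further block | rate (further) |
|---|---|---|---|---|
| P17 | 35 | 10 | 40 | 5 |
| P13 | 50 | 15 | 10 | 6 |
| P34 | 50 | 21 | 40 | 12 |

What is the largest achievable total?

2220

Rank every tier by rate: P34/first 21 > P13/first 15 > P34/second 12 > P17/first 10 > P13/second 6 > P17/second 5.
P34/first (21): +50 → 85 left.
P13 first at 15: fill all 50 → 35 left.
P34 second at 12: only 35 left, fill 35.
Total = 21×50 + 15×50 + 12×35 = 2220.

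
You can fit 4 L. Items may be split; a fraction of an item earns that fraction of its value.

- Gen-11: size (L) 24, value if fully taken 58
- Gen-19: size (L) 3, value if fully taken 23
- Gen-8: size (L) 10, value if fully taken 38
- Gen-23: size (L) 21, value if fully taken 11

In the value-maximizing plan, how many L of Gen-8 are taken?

1

Sort by value density: Gen-19 23/3≈7.67, Gen-8 38/10≈3.8, Gen-11 58/24≈2.42, Gen-23 11/21≈0.524.
All 3 L of Gen-19 fit (value 23) → 1 remain.
1 L left: a 1/10 share of Gen-8 gives 38×1/10 = 3.8.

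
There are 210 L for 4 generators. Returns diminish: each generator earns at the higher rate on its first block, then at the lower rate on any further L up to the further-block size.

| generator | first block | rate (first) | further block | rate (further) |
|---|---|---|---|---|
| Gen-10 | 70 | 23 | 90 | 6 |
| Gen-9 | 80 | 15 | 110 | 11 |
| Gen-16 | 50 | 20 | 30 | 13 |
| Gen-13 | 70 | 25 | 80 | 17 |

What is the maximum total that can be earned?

Rank every tier by rate: Gen-13/tier1 25 > Gen-10/tier1 23 > Gen-16/tier1 20 > Gen-13/tier2 17 > Gen-9/tier1 15 > Gen-16/tier2 13 > Gen-9/tier2 11 > Gen-10/tier2 6.
Gen-13/tier1 (25): +70 — 140 left.
Fill Gen-10 tier1 block (70 at 23) — 70 left.
Gen-16 tier1 at 20: fill all 50 — 20 left.
Gen-13 tier2 at 17: only 20 left, fill 20.
Total = 25×70 + 23×70 + 20×50 + 17×20 = 4700.

4700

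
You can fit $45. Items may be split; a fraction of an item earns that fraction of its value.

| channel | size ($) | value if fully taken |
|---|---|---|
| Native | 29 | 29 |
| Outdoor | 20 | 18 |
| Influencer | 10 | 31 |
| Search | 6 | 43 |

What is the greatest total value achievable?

Sort by value density: Search 43/6≈7.17, Influencer 31/10≈3.1, Native 29/29≈1, Outdoor 18/20≈0.9.
All 6 $ of Search fit (value 43) → 39 remain.
Influencer: take in full, 10 $ for value 31 → 29 left.
Take all of Native (29 $, value 29) → 0 $ left.
Total value = 103.

103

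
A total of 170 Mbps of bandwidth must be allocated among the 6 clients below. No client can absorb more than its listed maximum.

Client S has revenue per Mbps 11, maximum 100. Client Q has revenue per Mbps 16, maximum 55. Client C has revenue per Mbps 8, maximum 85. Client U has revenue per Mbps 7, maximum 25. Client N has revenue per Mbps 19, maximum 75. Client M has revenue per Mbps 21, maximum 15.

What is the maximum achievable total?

Order the clients by revenue per Mbps: Client M 21 > Client N 19 > Client Q 16 > Client S 11 > Client C 8 > Client U 7.
Client M takes 15 to reach its cap of 15 ; 155 left.
Give Client N 75 to hit its cap of 75 ; 80 left.
Give Client Q 55 to hit its cap of 55 ; 25 left.
Client S: +25 (room for 100) → 25. Pool exhausted.
Total = 11×25 + 16×55 + 19×75 + 21×15 = 2895.

2895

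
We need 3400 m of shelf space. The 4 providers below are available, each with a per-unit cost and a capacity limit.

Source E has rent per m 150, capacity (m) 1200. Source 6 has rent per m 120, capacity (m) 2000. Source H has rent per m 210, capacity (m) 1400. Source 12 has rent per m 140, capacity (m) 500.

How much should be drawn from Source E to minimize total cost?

Fill from the cheapest provider first.
Source 6 at 120: take all 2000 m ; 1400 still needed.
Source 12 (140): use full 500 ; 900 m to go.
Source E at 150: take 900 of its 1200 ; requirement met.
Source H: unused.

900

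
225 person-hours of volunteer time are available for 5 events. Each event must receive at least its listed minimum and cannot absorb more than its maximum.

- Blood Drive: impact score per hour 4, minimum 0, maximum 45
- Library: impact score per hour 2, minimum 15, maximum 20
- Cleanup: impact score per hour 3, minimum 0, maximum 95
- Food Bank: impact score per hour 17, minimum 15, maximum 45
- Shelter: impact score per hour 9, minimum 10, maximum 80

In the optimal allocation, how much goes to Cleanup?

40

Meeting every minimum uses 0+15+0+15+10 = 40 person-hours, leaving 185.
Highest impact score per hour first: Food Bank 17 > Shelter 9 > Blood Drive 4 > Cleanup 3 > Library 2.
Give Food Bank 30 more to hit its cap of 45 ; 155 left.
Shelter: +70 to 80 (cap) ; 85 left.
Blood Drive takes 45 more to reach its cap of 45 ; 40 left.
Only 40 left; Cleanup takes them to reach 40.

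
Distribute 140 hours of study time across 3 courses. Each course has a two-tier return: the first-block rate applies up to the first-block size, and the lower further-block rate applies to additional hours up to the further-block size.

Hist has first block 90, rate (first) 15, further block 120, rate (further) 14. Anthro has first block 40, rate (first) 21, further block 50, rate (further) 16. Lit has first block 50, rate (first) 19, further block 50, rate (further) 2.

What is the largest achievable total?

Rank every tier by rate: Anthro/first 21 > Lit/first 19 > Anthro/second 16 > Hist/first 15 > Hist/second 14 > Lit/second 2.
Anthro/first (21): +40 ; 100 left.
Fill Lit first block (50 at 19) ; 50 left.
Anthro/second (16): +50 ; 0 left.
Total = 21×40 + 19×50 + 16×50 = 2590.

2590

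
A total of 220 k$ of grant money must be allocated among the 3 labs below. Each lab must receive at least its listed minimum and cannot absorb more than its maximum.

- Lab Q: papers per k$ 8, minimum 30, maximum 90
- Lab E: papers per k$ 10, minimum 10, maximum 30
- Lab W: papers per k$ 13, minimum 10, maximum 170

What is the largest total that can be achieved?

Meeting every minimum uses 30+10+10 = 50 k$, leaving 170.
Order the labs by papers per k$: Lab W 13 > Lab E 10 > Lab Q 8.
Lab W: +160 to 170 (cap) ; 10 left.
Only 10 left; Lab E takes them to reach 20.
Total = 8×30 + 10×20 + 13×170 = 2650.

2650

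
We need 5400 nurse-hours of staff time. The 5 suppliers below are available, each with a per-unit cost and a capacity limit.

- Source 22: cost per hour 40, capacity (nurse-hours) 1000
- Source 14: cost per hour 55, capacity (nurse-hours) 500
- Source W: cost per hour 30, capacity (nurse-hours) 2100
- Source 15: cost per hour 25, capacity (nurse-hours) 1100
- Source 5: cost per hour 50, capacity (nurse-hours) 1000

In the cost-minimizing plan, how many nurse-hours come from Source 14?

200

Cheapest first:
Source 15 (25): use full 1100 — 4300 nurse-hours to go.
Take 2100 from Source W at 30 — need 2200 more.
Take 1000 from Source 22 at 40 — need 1200 more.
Take 1000 from Source 5 at 50 — need 200 more.
Take 200 from Source 14 at 55 to finish.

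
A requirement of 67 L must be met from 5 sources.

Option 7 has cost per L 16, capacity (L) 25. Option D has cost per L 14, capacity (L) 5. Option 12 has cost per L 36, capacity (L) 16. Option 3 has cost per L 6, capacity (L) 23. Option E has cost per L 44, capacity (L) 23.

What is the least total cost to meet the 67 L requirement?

1112

Use sources in increasing cost order.
Option 3 at 6: take all 23 L → 44 still needed.
Option D (14): use full 5 → 39 L to go.
Take 25 from Option 7 at 16 → need 14 more.
Take 14 from Option 12 at 36 to finish.
Option E: unused.
Cost = 23×6 + 5×14 + 25×16 + 14×36 = 1112.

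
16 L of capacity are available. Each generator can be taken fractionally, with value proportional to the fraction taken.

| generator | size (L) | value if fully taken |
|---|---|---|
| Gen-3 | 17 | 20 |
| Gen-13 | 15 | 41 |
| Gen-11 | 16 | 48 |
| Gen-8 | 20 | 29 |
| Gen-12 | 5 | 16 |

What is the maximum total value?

Best value per unit of size first: Gen-12 16/5≈3.2, Gen-11 48/16≈3, Gen-13 41/15≈2.73, Gen-8 29/20≈1.45, Gen-3 20/17≈1.18.
Take all of Gen-12 (5 L, value 16) → 11 L left.
Only 11 L remain; take 11/16 of Gen-11 for value 48×11/16 = 33.
Total value = 49.

49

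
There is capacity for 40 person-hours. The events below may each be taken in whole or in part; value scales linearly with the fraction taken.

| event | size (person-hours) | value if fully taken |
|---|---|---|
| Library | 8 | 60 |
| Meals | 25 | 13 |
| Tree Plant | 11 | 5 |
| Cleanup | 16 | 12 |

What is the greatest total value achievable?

Rank by value-to-size ratio: Library 60/8≈7.5, Cleanup 12/16≈0.75, Meals 13/25≈0.52, Tree Plant 5/11≈0.455.
Take all of Library (8 person-hours, value 60) → 32 person-hours left.
Cleanup: take in full, 16 person-hours for value 12 → 16 left.
Only 16 person-hours remain; take 16/25 of Meals for value 13×16/25 = 8.32.
Total value = 80.32.

80.32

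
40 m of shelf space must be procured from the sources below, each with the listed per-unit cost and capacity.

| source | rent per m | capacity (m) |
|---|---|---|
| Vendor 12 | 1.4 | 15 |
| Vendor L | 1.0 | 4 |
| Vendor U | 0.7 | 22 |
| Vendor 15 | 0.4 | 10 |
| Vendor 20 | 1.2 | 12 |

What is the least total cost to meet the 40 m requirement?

Fill from the cheapest source first.
Vendor 15 at 0.4: take all 10 m ; 30 still needed.
Take 22 from Vendor U at 0.7 ; need 8 more.
Vendor L at 1.0: take all 4 m ; 4 still needed.
Vendor 20 at 1.2: take 4 of its 12 ; requirement met.
Vendor 12: unused.
Cost = 10×0.4 + 22×0.7 + 4×1.0 + 4×1.2 = 28.2.

28.2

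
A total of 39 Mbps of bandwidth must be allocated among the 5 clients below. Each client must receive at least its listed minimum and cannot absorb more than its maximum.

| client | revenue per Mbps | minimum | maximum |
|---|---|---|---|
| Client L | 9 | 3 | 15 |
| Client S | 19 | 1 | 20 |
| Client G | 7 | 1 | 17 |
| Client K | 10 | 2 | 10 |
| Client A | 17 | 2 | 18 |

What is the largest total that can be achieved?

655

Meeting every minimum uses 3+1+1+2+2 = 9 Mbps, leaving 30.
Rank by revenue per Mbps: Client S 19 > Client A 17 > Client K 10 > Client L 9 > Client G 7.
Client S takes 19 more to reach its cap of 20 → 11 left.
Client A has room for 16 more but only 11 remain, so it gets 13.
Total = 9×3 + 19×20 + 7×1 + 10×2 + 17×13 = 655.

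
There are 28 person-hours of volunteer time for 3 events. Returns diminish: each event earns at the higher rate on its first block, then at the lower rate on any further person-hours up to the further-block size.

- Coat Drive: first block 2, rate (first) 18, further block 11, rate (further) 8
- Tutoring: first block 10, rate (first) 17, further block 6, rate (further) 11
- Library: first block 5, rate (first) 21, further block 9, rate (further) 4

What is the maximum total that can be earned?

Order all 6 blocks by rate: Library/first 21 > Coat Drive/first 18 > Tutoring/first 17 > Tutoring/second 11 > Coat Drive/second 8 > Library/second 4.
Library/first (21): +5 → 23 left.
Coat Drive first at 18: fill all 2 → 21 left.
Tutoring first at 17: fill all 10 → 11 left.
Tutoring second at 11: fill all 6 → 5 left.
Coat Drive second at 8: only 5 left, fill 5.
Total = 21×5 + 18×2 + 17×10 + 11×6 + 8×5 = 417.

417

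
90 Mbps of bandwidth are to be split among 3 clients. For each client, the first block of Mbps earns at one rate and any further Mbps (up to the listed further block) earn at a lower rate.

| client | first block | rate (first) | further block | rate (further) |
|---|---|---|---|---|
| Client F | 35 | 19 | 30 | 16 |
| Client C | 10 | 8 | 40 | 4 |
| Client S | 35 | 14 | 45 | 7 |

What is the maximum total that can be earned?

Treat each block as its own option and order by rate: Client F/tier1 19 > Client F/tier2 16 > Client S/tier1 14 > Client C/tier1 8 > Client S/tier2 7 > Client C/tier2 4.
Client F tier1 at 19: fill all 35 → 55 left.
Client F/tier2 (16): +30 → 25 left.
25 remain; put them into Client S tier1 at 14.
Total = 19×35 + 16×30 + 14×25 = 1495.

1495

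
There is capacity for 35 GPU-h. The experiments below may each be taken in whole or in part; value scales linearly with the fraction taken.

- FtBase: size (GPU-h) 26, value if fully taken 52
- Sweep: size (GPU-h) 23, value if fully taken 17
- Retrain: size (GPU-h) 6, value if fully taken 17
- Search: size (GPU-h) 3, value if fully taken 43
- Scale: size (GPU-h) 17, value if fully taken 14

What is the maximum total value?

Best value per unit of size first: Search 43/3≈14.3, Retrain 17/6≈2.83, FtBase 52/26≈2, Scale 14/17≈0.824, Sweep 17/23≈0.739.
All 3 GPU-h of Search fit (value 43) → 32 remain.
Take all of Retrain (6 GPU-h, value 17) → 26 GPU-h left.
FtBase: take in full, 26 GPU-h for value 52 → 0 left.
Total value = 112.

112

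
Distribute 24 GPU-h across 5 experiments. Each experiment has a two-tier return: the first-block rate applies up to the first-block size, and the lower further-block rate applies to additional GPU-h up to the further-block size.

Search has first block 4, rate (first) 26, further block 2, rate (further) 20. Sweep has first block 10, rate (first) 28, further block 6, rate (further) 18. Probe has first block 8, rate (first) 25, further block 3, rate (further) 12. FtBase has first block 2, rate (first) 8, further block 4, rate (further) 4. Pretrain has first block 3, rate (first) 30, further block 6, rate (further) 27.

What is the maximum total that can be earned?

661

Order all 10 blocks by rate: Pretrain/tier1 30 > Sweep/tier1 28 > Pretrain/tier2 27 > Search/tier1 26 > Probe/tier1 25 > Search/tier2 20 > Sweep/tier2 18 > Probe/tier2 12 > FtBase/tier1 8 > FtBase/tier2 4.
Fill Pretrain tier1 block (3 at 30) — 21 left.
Sweep tier1 at 28: fill all 10 — 11 left.
Pretrain/tier2 (27): +6 — 5 left.
Fill Search tier1 block (4 at 26) — 1 left.
Probe tier1 at 25: only 1 left, fill 1.
Total = 30×3 + 28×10 + 27×6 + 26×4 + 25×1 = 661.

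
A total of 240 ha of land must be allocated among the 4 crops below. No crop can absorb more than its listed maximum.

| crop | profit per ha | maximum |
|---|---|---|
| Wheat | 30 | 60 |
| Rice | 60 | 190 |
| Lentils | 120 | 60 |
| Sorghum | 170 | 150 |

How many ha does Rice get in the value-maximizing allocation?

30

Highest profit per ha first: Sorghum 170 > Lentils 120 > Rice 60 > Wheat 30.
Give Sorghum 150 to hit its cap of 150 — 90 left.
Give Lentils 60 to hit its cap of 60 — 30 left.
Rice: +30 (room for 190) → 30. Pool exhausted.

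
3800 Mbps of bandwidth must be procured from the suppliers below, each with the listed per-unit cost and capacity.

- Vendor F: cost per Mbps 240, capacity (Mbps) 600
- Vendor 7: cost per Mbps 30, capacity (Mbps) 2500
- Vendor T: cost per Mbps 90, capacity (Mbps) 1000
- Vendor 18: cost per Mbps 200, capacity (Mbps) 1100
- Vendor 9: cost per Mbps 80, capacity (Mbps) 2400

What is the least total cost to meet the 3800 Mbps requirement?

179000

Cheapest first:
Vendor 7 at 30: take all 2500 Mbps → 1300 still needed.
Take 1300 from Vendor 9 at 80 to finish.
Vendor T, Vendor 18, Vendor F: unused.
Cost = 2500×30 + 1300×80 = 179000.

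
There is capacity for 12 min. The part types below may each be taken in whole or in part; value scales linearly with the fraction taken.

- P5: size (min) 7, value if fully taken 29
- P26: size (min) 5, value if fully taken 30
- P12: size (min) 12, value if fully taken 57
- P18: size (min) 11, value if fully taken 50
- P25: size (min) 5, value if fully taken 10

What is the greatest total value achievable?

63.25

Best value per unit of size first: P26 30/5≈6, P12 57/12≈4.75, P18 50/11≈4.55, P5 29/7≈4.14, P25 10/5≈2.
All 5 min of P26 fit (value 30) → 7 remain.
Fill the last 7 min with part of P12: 7/12 of it earns 33.25.
Total value = 63.25.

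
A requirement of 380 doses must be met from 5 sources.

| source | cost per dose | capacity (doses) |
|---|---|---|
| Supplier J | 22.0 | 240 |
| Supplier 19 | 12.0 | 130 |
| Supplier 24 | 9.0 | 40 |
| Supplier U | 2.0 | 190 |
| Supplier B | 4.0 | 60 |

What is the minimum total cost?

2060

Cheapest first:
Supplier U at 2.0: take all 190 doses → 190 still needed.
Supplier B at 4.0: take all 60 doses → 130 still needed.
Take 40 from Supplier 24 at 9.0 → need 90 more.
Supplier 19 (12.0): take the remaining 90 → done.
Supplier J: unused.
Cost = 190×2.0 + 60×4.0 + 40×9.0 + 90×12.0 = 2060.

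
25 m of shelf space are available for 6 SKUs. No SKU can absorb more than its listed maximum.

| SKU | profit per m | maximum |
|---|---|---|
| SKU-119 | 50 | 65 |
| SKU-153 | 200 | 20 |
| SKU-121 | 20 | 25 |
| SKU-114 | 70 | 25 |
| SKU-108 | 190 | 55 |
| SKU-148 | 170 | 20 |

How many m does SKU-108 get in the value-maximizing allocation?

Rank by profit per m: SKU-153 200 > SKU-108 190 > SKU-148 170 > SKU-114 70 > SKU-119 50 > SKU-121 20.
Give SKU-153 20 to hit its cap of 20 ; 5 left.
SKU-108 has room for 55 but only 5 remain, so it gets 5.

5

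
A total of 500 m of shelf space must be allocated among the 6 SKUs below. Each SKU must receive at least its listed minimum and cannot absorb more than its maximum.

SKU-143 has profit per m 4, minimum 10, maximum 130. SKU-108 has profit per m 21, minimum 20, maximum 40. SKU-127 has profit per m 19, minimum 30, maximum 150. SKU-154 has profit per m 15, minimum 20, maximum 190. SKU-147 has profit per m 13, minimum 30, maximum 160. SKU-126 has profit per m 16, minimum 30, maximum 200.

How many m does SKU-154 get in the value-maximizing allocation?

70

Meeting every minimum uses 10+20+30+20+30+30 = 140 m, leaving 360.
Rank by profit per m: SKU-108 21 > SKU-127 19 > SKU-126 16 > SKU-154 15 > SKU-147 13 > SKU-143 4.
SKU-108: +20 to 40 (cap) — 340 left.
SKU-127: +120 to 150 (cap) — 220 left.
SKU-126 takes 170 more to reach its cap of 200 — 50 left.
Only 50 left; SKU-154 takes them to reach 70.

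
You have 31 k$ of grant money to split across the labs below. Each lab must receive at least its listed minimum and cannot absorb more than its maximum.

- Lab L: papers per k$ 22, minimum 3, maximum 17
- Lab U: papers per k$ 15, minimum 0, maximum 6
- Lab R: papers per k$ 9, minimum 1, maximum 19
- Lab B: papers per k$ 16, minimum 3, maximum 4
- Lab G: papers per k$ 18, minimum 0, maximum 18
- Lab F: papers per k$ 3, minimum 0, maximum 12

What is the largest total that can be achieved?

611

Meeting every minimum uses 3+0+1+3+0+0 = 7 k$, leaving 24.
Highest papers per k$ first: Lab L 22 > Lab G 18 > Lab B 16 > Lab U 15 > Lab R 9 > Lab F 3.
Lab L takes 14 more to reach its cap of 17 ; 10 left.
Lab G has room for 18 more but only 10 remain, so it gets 10.
Total = 22×17 + 9×1 + 16×3 + 18×10 = 611.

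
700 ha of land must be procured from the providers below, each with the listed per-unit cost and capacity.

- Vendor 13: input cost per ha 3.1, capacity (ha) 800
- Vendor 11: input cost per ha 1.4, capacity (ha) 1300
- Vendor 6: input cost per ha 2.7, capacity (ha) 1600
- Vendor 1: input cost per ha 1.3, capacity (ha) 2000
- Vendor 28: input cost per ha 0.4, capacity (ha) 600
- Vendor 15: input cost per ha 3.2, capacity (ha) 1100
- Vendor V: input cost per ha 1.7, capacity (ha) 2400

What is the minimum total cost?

Use providers in increasing cost order.
Vendor 28 (0.4): use full 600 — 100 ha to go.
Take 100 from Vendor 1 at 1.3 to finish.
Vendor 11, Vendor V, Vendor 6, Vendor 13, Vendor 15: unused.
Cost = 600×0.4 + 100×1.3 = 370.

370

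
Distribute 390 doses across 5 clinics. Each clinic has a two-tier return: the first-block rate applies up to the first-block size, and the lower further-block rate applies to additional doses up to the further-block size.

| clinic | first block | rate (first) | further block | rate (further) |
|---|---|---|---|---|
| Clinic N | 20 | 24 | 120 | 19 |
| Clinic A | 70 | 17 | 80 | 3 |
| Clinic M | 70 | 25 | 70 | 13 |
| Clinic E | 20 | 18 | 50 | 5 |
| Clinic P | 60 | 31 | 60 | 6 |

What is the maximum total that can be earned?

8310

Rank every tier by rate: Clinic P/tier1 31 > Clinic M/tier1 25 > Clinic N/tier1 24 > Clinic N/tier2 19 > Clinic E/tier1 18 > Clinic A/tier1 17 > Clinic M/tier2 13 > Clinic P/tier2 6 > Clinic E/tier2 5 > Clinic A/tier2 3.
Clinic P tier1 at 31: fill all 60 — 330 left.
Fill Clinic M tier1 block (70 at 25) — 260 left.
Fill Clinic N tier1 block (20 at 24) — 240 left.
Clinic N/tier2 (19): +120 — 120 left.
Clinic E/tier1 (18): +20 — 100 left.
Fill Clinic A tier1 block (70 at 17) — 30 left.
30 remain; put them into Clinic M tier2 at 13.
Total = 31×60 + 25×70 + 24×20 + 19×120 + 18×20 + 17×70 + 13×30 = 8310.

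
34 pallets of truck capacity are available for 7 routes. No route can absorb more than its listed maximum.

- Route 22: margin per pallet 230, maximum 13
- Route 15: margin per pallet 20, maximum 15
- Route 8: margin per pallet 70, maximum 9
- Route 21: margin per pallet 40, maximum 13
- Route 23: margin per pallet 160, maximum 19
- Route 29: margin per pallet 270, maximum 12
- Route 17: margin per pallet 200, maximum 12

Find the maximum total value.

Order the routes by margin per pallet: Route 29 270 > Route 22 230 > Route 17 200 > Route 23 160 > Route 8 70 > Route 21 40 > Route 15 20.
Give Route 29 12 to hit its cap of 12 — 22 left.
Route 22 takes 13 to reach its cap of 13 — 9 left.
Only 9 left; Route 17 takes them to reach 9.
Total = 230×13 + 270×12 + 200×9 = 8030.

8030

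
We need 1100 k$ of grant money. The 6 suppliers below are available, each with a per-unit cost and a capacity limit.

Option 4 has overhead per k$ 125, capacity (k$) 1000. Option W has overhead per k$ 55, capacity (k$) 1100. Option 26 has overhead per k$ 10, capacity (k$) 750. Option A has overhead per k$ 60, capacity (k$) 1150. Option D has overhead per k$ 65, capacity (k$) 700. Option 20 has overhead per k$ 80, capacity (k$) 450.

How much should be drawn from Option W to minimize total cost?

Cheapest first:
Option 26 at 10: take all 750 k$ — 350 still needed.
Option W (55): take the remaining 350 — done.
Option A, Option D, Option 20, Option 4: unused.

350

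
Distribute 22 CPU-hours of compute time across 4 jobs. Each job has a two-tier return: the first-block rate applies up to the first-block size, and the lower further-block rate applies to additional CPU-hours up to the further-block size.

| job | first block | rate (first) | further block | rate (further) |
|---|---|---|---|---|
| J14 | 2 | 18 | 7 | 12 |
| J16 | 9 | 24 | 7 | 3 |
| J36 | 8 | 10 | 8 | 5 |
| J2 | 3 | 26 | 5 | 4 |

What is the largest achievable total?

424

Treat each block as its own option and order by rate: J2/tier1 26 > J16/tier1 24 > J14/tier1 18 > J14/tier2 12 > J36/tier1 10 > J36/tier2 5 > J2/tier2 4 > J16/tier2 3.
Fill J2 tier1 block (3 at 26) ; 19 left.
J16 tier1 at 24: fill all 9 ; 10 left.
J14 tier1 at 18: fill all 2 ; 8 left.
J14 tier2 at 12: fill all 7 ; 1 left.
1 remain; put them into J36 tier1 at 10.
Total = 26×3 + 24×9 + 18×2 + 12×7 + 10×1 = 424.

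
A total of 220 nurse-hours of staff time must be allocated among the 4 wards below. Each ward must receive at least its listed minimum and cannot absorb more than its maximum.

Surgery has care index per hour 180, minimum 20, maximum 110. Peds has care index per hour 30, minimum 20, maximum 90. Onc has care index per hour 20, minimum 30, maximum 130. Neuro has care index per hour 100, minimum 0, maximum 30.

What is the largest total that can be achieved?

Meeting every minimum uses 20+20+30+0 = 70 nurse-hours, leaving 150.
Highest care index per hour first: Surgery 180 > Neuro 100 > Peds 30 > Onc 20.
Give Surgery 90 more to hit its cap of 110 → 60 left.
Neuro: +30 to 30 (cap) → 30 left.
Peds: +30 (room for 70) → 50. Pool exhausted.
Total = 180×110 + 30×50 + 20×30 + 100×30 = 24900.

24900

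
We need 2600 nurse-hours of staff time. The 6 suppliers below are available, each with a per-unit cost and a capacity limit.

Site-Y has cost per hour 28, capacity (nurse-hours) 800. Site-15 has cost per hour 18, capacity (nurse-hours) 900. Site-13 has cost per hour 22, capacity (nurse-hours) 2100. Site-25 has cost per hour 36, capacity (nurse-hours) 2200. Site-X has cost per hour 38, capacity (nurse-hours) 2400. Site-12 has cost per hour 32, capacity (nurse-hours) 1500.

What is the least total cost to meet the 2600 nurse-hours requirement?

Fill from the cheapest supplier first.
Site-15 at 18: take all 900 nurse-hours — 1700 still needed.
Site-13 at 22: take 1700 of its 2100 — requirement met.
Site-Y, Site-12, Site-25, Site-X: unused.
Cost = 900×18 + 1700×22 = 53600.

53600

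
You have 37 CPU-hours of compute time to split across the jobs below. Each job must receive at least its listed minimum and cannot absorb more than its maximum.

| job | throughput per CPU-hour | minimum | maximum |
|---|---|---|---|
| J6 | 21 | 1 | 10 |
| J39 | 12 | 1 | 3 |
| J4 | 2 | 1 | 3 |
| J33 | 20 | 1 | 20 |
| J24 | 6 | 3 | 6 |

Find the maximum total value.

Meeting every minimum uses 1+1+1+1+3 = 7 CPU-hours, leaving 30.
Highest throughput per CPU-hour first: J6 21 > J33 20 > J39 12 > J24 6 > J4 2.
J6: +9 to 10 (cap) — 21 left.
J33: +19 to 20 (cap) — 2 left.
J39: +2 to 3 (cap) — 0 left.
Total = 21×10 + 12×3 + 2×1 + 20×20 + 6×3 = 666.

666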